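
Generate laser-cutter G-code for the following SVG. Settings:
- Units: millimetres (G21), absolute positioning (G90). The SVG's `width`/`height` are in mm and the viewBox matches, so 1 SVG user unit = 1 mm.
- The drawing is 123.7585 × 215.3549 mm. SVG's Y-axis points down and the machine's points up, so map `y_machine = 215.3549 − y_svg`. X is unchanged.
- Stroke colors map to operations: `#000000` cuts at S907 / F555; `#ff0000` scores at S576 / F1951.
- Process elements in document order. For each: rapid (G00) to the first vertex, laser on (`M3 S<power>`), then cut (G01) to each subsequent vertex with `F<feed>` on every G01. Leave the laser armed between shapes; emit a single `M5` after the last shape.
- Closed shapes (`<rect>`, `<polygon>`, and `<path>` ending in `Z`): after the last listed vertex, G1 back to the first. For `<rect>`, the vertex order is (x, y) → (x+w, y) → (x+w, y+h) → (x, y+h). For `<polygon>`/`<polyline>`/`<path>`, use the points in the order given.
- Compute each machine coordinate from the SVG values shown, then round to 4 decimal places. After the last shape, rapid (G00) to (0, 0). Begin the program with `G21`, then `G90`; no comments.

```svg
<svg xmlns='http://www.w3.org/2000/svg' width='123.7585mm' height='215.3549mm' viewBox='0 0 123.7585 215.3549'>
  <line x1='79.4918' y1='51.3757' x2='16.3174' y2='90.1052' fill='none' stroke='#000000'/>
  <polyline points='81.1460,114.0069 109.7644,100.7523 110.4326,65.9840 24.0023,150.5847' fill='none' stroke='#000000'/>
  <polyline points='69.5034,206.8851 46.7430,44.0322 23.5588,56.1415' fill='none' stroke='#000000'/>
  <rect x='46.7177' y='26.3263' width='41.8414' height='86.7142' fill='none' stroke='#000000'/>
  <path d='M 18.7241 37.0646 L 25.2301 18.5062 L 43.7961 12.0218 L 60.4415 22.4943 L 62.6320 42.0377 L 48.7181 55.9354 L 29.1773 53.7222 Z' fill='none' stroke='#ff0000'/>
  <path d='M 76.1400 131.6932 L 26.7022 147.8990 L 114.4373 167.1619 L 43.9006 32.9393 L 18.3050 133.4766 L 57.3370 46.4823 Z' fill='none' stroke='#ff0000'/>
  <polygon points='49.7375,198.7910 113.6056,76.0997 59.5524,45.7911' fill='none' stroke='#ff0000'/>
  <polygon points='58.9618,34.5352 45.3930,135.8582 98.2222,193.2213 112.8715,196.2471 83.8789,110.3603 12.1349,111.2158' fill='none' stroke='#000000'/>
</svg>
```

G21
G90
G00 X79.4918 Y163.9792
M3 S907
G01 X16.3174 Y125.2497 F555
G00 X81.1460 Y101.3480
M3 S907
G01 X109.7644 Y114.6026 F555
G01 X110.4326 Y149.3709 F555
G01 X24.0023 Y64.7702 F555
G00 X69.5034 Y8.4698
M3 S907
G01 X46.7430 Y171.3227 F555
G01 X23.5588 Y159.2134 F555
G00 X46.7177 Y189.0286
M3 S907
G01 X88.5591 Y189.0286 F555
G01 X88.5591 Y102.3144 F555
G01 X46.7177 Y102.3144 F555
G01 X46.7177 Y189.0286 F555
G00 X18.7241 Y178.2903
M3 S576
G01 X25.2301 Y196.8487 F1951
G01 X43.7961 Y203.3331 F1951
G01 X60.4415 Y192.8606 F1951
G01 X62.6320 Y173.3172 F1951
G01 X48.7181 Y159.4195 F1951
G01 X29.1773 Y161.6327 F1951
G01 X18.7241 Y178.2903 F1951
G00 X76.1400 Y83.6617
M3 S576
G01 X26.7022 Y67.4559 F1951
G01 X114.4373 Y48.1930 F1951
G01 X43.9006 Y182.4156 F1951
G01 X18.3050 Y81.8783 F1951
G01 X57.3370 Y168.8726 F1951
G01 X76.1400 Y83.6617 F1951
G00 X49.7375 Y16.5639
M3 S576
G01 X113.6056 Y139.2552 F1951
G01 X59.5524 Y169.5638 F1951
G01 X49.7375 Y16.5639 F1951
G00 X58.9618 Y180.8197
M3 S907
G01 X45.3930 Y79.4967 F555
G01 X98.2222 Y22.1336 F555
G01 X112.8715 Y19.1078 F555
G01 X83.8789 Y104.9946 F555
G01 X12.1349 Y104.1391 F555
G01 X58.9618 Y180.8197 F555
M5
G00 X0.0000 Y0.0000

Since the viewBox matches the mm dimensions, user units are millimetres directly. The only transform is the Y-flip y_m = 215.3549 − y_svg.

Shape 1 is a line segment drawn with `<line>`. Its stroke #000000 means cut at S907, F555. After flipping Y the toolpath is (79.4918,163.9792) → (16.3174,125.2497).

Shape 2 is a open polyline drawn with `<polyline>`. Its stroke #000000 means cut at S907, F555. After flipping Y the toolpath is (81.1460,101.3480) → (109.7644,114.6026) → (110.4326,149.3709) → (24.0023,64.7702).

Shape 3 is a open polyline drawn with `<polyline>`. Its stroke #000000 means cut at S907, F555. After flipping Y the toolpath is (69.5034,8.4698) → (46.7430,171.3227) → (23.5588,159.2134).

Shape 4 is a rectangle drawn with `<rect>`. Its stroke #000000 means cut at S907, F555. After flipping Y the toolpath is (46.7177,189.0286) → (88.5591,189.0286) → (88.5591,102.3144) → (46.7177,102.3144) → (46.7177,189.0286), returning to the start.

Shape 5 is a regular polygon drawn with `<path>`. Its stroke #ff0000 means score at S576, F1951. After flipping Y the toolpath is (18.7241,178.2903) → (25.2301,196.8487) → (43.7961,203.3331) → (60.4415,192.8606) → (62.6320,173.3172) → (48.7181,159.4195) → (29.1773,161.6327) → (18.7241,178.2903), returning to the start.

Shape 6 is a closed polygon drawn with `<path>`. Its stroke #ff0000 means score at S576, F1951. After flipping Y the toolpath is (76.1400,83.6617) → (26.7022,67.4559) → (114.4373,48.1930) → (43.9006,182.4156) → (18.3050,81.8783) → (57.3370,168.8726) → (76.1400,83.6617), returning to the start.

Shape 7 is a closed polygon drawn with `<polygon>`. Its stroke #ff0000 means score at S576, F1951. After flipping Y the toolpath is (49.7375,16.5639) → (113.6056,139.2552) → (59.5524,169.5638) → (49.7375,16.5639), returning to the start.

Shape 8 is a closed polygon drawn with `<polygon>`. Its stroke #000000 means cut at S907, F555. After flipping Y the toolpath is (58.9618,180.8197) → (45.3930,79.4967) → (98.2222,22.1336) → (112.8715,19.1078) → (83.8789,104.9946) → (12.1349,104.1391) → (58.9618,180.8197), returning to the start.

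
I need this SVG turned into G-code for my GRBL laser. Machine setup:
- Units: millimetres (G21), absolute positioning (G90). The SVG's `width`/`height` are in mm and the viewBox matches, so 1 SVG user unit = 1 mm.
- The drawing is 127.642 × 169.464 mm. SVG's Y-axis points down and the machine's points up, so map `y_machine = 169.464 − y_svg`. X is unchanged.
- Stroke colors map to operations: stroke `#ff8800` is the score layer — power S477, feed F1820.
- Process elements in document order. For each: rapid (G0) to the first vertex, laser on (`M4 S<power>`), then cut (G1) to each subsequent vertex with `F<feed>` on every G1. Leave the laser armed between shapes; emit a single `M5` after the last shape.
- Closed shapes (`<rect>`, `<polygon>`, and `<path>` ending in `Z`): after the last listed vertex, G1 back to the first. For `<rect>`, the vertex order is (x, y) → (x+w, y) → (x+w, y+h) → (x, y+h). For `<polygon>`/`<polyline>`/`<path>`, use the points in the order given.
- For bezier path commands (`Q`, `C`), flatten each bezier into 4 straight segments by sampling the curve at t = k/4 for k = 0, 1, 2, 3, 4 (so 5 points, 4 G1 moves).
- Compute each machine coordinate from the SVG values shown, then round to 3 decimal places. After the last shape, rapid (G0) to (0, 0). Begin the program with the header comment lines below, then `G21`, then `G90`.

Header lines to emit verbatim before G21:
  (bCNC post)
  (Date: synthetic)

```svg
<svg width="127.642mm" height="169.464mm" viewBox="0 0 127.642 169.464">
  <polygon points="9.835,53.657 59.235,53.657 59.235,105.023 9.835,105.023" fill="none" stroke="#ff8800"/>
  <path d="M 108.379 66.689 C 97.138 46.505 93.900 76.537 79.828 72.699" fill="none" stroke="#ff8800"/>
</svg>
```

Since the viewBox matches the mm dimensions, user units are millimetres directly. The only transform is the Y-flip y_m = 169.464 − y_svg.

Shape 1 is a rectangle drawn with `<polygon>`. Its stroke #ff8800 means score at S477, F1820. After flipping Y the toolpath is (9.835,115.807) → (59.235,115.807) → (59.235,64.441) → (9.835,64.441) → (9.835,115.807), returning to the start.

Shape 2 is a cubic bezier drawn with `<path>`. Its stroke #ff8800 means score at S477, F1820. After flipping Y the toolpath is (108.379,102.775) → (101.154,109.811) → (95.165,105.900) → (88.645,98.923) → (79.828,96.765).

(bCNC post)
(Date: synthetic)
G21
G90
G0 X9.835 Y115.807
M4 S477
G1 X59.235 Y115.807 F1820
G1 X59.235 Y64.441 F1820
G1 X9.835 Y64.441 F1820
G1 X9.835 Y115.807 F1820
G0 X108.379 Y102.775
M4 S477
G1 X101.154 Y109.811 F1820
G1 X95.165 Y105.900 F1820
G1 X88.645 Y98.923 F1820
G1 X79.828 Y96.765 F1820
M5
G0 X0.000 Y0.000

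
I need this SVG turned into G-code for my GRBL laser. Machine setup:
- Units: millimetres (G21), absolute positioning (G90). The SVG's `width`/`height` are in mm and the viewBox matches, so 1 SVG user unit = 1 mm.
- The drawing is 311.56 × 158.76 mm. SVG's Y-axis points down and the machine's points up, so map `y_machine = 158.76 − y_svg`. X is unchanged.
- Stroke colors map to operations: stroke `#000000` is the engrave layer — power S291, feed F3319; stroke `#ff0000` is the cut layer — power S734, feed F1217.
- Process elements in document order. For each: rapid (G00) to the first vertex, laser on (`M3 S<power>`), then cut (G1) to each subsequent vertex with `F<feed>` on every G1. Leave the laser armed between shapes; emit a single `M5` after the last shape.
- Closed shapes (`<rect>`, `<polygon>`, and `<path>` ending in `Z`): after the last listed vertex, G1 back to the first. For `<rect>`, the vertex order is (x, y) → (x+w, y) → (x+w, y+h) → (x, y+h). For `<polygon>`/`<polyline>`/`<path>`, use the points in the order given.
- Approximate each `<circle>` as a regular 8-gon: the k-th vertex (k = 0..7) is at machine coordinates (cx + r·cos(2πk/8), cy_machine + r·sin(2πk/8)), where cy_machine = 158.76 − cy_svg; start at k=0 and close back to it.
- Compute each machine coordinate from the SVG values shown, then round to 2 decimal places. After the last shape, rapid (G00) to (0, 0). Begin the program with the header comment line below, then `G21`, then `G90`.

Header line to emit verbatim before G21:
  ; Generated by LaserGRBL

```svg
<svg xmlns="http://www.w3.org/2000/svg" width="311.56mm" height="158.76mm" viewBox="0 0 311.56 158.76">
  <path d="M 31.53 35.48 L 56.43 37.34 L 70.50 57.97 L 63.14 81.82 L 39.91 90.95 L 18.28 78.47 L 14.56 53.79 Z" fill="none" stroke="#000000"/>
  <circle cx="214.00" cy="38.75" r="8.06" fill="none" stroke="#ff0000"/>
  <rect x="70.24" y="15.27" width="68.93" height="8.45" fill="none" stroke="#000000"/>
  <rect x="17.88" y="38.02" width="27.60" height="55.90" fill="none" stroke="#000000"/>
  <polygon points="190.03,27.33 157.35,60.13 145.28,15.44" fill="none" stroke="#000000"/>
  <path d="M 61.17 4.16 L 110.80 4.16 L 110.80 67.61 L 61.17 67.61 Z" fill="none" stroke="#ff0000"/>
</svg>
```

Since the viewBox matches the mm dimensions, user units are millimetres directly. The only transform is the Y-flip y_m = 158.76 − y_svg.

Shape 1 is a regular polygon drawn with `<path>`. Its stroke #000000 means engrave at S291, F3319. After flipping Y the toolpath is (31.53,123.28) → (56.43,121.42) → (70.50,100.79) → (63.14,76.94) → (39.91,67.81) → (18.28,80.29) → (14.56,104.97) → (31.53,123.28), returning to the start.

Shape 2 is a circle drawn with `<circle>`. Its stroke #ff0000 means cut at S734, F1217. After flipping Y the toolpath is (222.06,120.01) → (219.70,125.71) → (214.00,128.07) → (208.30,125.71) → (205.94,120.01) → (208.30,114.31) → (214.00,111.95) → (219.70,114.31) → (222.06,120.01), returning to the start.

Shape 3 is a rectangle drawn with `<rect>`. Its stroke #000000 means engrave at S291, F3319. After flipping Y the toolpath is (70.24,143.49) → (139.17,143.49) → (139.17,135.04) → (70.24,135.04) → (70.24,143.49), returning to the start.

Shape 4 is a rectangle drawn with `<rect>`. Its stroke #000000 means engrave at S291, F3319. After flipping Y the toolpath is (17.88,120.74) → (45.48,120.74) → (45.48,64.84) → (17.88,64.84) → (17.88,120.74), returning to the start.

Shape 5 is a regular polygon drawn with `<polygon>`. Its stroke #000000 means engrave at S291, F3319. After flipping Y the toolpath is (190.03,131.43) → (157.35,98.63) → (145.28,143.32) → (190.03,131.43), returning to the start.

Shape 6 is a rectangle drawn with `<path>`. Its stroke #ff0000 means cut at S734, F1217. After flipping Y the toolpath is (61.17,154.60) → (110.80,154.60) → (110.80,91.15) → (61.17,91.15) → (61.17,154.60), returning to the start.

; Generated by LaserGRBL
G21
G90
G00 X31.53 Y123.28
M3 S291
G1 X56.43 Y121.42 F3319
G1 X70.50 Y100.79 F3319
G1 X63.14 Y76.94 F3319
G1 X39.91 Y67.81 F3319
G1 X18.28 Y80.29 F3319
G1 X14.56 Y104.97 F3319
G1 X31.53 Y123.28 F3319
G00 X222.06 Y120.01
M3 S734
G1 X219.70 Y125.71 F1217
G1 X214.00 Y128.07 F1217
G1 X208.30 Y125.71 F1217
G1 X205.94 Y120.01 F1217
G1 X208.30 Y114.31 F1217
G1 X214.00 Y111.95 F1217
G1 X219.70 Y114.31 F1217
G1 X222.06 Y120.01 F1217
G00 X70.24 Y143.49
M3 S291
G1 X139.17 Y143.49 F3319
G1 X139.17 Y135.04 F3319
G1 X70.24 Y135.04 F3319
G1 X70.24 Y143.49 F3319
G00 X17.88 Y120.74
M3 S291
G1 X45.48 Y120.74 F3319
G1 X45.48 Y64.84 F3319
G1 X17.88 Y64.84 F3319
G1 X17.88 Y120.74 F3319
G00 X190.03 Y131.43
M3 S291
G1 X157.35 Y98.63 F3319
G1 X145.28 Y143.32 F3319
G1 X190.03 Y131.43 F3319
G00 X61.17 Y154.60
M3 S734
G1 X110.80 Y154.60 F1217
G1 X110.80 Y91.15 F1217
G1 X61.17 Y91.15 F1217
G1 X61.17 Y154.60 F1217
M5
G00 X0.00 Y0.00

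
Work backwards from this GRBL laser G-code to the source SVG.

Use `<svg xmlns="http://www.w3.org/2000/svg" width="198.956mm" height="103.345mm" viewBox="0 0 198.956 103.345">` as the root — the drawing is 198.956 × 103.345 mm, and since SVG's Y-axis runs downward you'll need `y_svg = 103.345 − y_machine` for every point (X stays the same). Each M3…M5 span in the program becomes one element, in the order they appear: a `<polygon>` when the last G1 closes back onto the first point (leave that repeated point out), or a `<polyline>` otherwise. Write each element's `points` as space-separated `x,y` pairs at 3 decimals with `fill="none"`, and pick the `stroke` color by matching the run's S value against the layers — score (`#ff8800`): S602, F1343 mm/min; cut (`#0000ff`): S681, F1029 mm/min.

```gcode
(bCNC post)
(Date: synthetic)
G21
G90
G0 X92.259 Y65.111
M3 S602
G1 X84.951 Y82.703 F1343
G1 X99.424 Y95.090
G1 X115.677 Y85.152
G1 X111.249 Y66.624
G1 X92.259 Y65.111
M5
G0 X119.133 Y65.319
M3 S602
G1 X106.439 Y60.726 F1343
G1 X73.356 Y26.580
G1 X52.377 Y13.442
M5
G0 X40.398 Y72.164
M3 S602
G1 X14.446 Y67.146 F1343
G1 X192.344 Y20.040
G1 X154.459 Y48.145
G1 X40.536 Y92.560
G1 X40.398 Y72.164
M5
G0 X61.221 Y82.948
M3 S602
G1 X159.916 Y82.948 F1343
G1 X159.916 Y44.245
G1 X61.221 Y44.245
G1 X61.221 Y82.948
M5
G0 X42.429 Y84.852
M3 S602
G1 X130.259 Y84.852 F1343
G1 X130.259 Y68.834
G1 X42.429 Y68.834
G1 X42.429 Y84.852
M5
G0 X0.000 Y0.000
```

Machine Y-up, SVG Y-down with viewBox height 103.345, so y_svg = 103.345 − y_machine; X carries over. Every run uses S602, so all elements get stroke `#ff8800` (score).

Run 1: The run returns to its start, so emit a `<polygon>` with points (Y-flipped): 92.259,38.234 84.951,20.642 99.424,8.255 115.677,18.193 111.249,36.721.

Run 2: The run is open, so emit a `<polyline>` with points (Y-flipped): 119.133,38.026 106.439,42.619 73.356,76.765 52.377,89.903.

Run 3: The run returns to its start, so emit a `<polygon>` with points (Y-flipped): 40.398,31.181 14.446,36.199 192.344,83.305 154.459,55.200 40.536,10.785.

Run 4: The run returns to its start, so emit a `<polygon>` with points (Y-flipped): 61.221,20.397 159.916,20.397 159.916,59.100 61.221,59.100.

Run 5: The run returns to its start, so emit a `<polygon>` with points (Y-flipped): 42.429,18.493 130.259,18.493 130.259,34.511 42.429,34.511.

<svg xmlns="http://www.w3.org/2000/svg" width="198.956mm" height="103.345mm" viewBox="0 0 198.956 103.345">
  <polygon points="92.259,38.234 84.951,20.642 99.424,8.255 115.677,18.193 111.249,36.721" fill="none" stroke="#ff8800"/>
  <polyline points="119.133,38.026 106.439,42.619 73.356,76.765 52.377,89.903" fill="none" stroke="#ff8800"/>
  <polygon points="40.398,31.181 14.446,36.199 192.344,83.305 154.459,55.200 40.536,10.785" fill="none" stroke="#ff8800"/>
  <polygon points="61.221,20.397 159.916,20.397 159.916,59.100 61.221,59.100" fill="none" stroke="#ff8800"/>
  <polygon points="42.429,18.493 130.259,18.493 130.259,34.511 42.429,34.511" fill="none" stroke="#ff8800"/>
</svg>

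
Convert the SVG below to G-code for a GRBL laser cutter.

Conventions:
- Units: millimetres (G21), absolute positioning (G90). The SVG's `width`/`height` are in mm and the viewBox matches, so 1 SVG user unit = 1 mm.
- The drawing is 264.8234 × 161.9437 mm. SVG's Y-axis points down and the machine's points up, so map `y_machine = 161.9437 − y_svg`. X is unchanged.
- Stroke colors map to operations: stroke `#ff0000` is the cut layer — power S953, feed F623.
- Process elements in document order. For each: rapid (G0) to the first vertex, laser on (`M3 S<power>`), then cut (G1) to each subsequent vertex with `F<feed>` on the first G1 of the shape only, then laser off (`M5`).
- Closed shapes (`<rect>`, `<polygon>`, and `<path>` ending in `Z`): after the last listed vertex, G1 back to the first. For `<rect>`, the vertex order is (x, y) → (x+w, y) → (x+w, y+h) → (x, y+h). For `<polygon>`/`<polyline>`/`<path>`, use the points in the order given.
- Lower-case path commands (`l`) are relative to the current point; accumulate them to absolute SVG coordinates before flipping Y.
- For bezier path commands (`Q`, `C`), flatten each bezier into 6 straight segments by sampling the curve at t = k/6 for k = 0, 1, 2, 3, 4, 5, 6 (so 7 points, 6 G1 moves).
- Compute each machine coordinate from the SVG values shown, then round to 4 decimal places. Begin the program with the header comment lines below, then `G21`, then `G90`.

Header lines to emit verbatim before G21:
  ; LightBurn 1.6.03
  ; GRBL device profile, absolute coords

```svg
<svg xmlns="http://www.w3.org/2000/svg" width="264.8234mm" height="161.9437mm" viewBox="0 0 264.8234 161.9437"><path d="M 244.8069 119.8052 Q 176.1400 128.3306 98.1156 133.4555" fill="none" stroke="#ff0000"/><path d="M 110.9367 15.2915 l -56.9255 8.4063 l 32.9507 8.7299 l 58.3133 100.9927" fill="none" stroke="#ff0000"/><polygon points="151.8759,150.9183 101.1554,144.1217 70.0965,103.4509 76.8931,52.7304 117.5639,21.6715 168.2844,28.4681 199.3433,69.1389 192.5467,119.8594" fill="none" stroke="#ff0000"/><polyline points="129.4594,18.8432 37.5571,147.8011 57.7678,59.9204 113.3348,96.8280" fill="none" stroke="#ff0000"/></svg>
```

; LightBurn 1.6.03
; GRBL device profile, absolute coords
G21
G90
G0 X244.8069 Y42.1385
M3 S953
G1 X221.6580 Y39.3912 F623
G1 X197.9892 Y36.8327
G1 X173.8006 Y34.4632
G1 X149.0921 Y32.2826
G1 X123.8638 Y30.2910
G1 X98.1156 Y28.4882
M5
G0 X110.9367 Y146.6522
M3 S953
G1 X54.0112 Y138.2459 F623
G1 X86.9619 Y129.5160
G1 X145.2752 Y28.5233
M5
G0 X151.8759 Y11.0254
M3 S953
G1 X101.1554 Y17.8220 F623
G1 X70.0965 Y58.4928
G1 X76.8931 Y109.2133
G1 X117.5639 Y140.2722
G1 X168.2844 Y133.4756
G1 X199.3433 Y92.8048
G1 X192.5467 Y42.0843
G1 X151.8759 Y11.0254
M5
G0 X129.4594 Y143.1005
M3 S953
G1 X37.5571 Y14.1426 F623
G1 X57.7678 Y102.0233
G1 X113.3348 Y65.1157
M5

Since the viewBox matches the mm dimensions, user units are millimetres directly. The only transform is the Y-flip y_m = 161.9437 − y_svg.

Shape 1 is a quadratic bezier drawn with `<path>`. Its stroke #ff0000 means cut at S953, F623. After flipping Y the toolpath is (244.8069,42.1385) → (221.6580,39.3912) → (197.9892,36.8327) → (173.8006,34.4632) → (149.0921,32.2826) → (123.8638,30.2910) → (98.1156,28.4882).

Shape 2 is a open polyline drawn with `<path>`. Its stroke #ff0000 means cut at S953, F623. After flipping Y the toolpath is (110.9367,146.6522) → (54.0112,138.2459) → (86.9619,129.5160) → (145.2752,28.5233).

Shape 3 is a regular polygon drawn with `<polygon>`. Its stroke #ff0000 means cut at S953, F623. After flipping Y the toolpath is (151.8759,11.0254) → (101.1554,17.8220) → (70.0965,58.4928) → (76.8931,109.2133) → (117.5639,140.2722) → (168.2844,133.4756) → (199.3433,92.8048) → (192.5467,42.0843) → (151.8759,11.0254), returning to the start.

Shape 4 is a open polyline drawn with `<polyline>`. Its stroke #ff0000 means cut at S953, F623. After flipping Y the toolpath is (129.4594,143.1005) → (37.5571,14.1426) → (57.7678,102.0233) → (113.3348,65.1157).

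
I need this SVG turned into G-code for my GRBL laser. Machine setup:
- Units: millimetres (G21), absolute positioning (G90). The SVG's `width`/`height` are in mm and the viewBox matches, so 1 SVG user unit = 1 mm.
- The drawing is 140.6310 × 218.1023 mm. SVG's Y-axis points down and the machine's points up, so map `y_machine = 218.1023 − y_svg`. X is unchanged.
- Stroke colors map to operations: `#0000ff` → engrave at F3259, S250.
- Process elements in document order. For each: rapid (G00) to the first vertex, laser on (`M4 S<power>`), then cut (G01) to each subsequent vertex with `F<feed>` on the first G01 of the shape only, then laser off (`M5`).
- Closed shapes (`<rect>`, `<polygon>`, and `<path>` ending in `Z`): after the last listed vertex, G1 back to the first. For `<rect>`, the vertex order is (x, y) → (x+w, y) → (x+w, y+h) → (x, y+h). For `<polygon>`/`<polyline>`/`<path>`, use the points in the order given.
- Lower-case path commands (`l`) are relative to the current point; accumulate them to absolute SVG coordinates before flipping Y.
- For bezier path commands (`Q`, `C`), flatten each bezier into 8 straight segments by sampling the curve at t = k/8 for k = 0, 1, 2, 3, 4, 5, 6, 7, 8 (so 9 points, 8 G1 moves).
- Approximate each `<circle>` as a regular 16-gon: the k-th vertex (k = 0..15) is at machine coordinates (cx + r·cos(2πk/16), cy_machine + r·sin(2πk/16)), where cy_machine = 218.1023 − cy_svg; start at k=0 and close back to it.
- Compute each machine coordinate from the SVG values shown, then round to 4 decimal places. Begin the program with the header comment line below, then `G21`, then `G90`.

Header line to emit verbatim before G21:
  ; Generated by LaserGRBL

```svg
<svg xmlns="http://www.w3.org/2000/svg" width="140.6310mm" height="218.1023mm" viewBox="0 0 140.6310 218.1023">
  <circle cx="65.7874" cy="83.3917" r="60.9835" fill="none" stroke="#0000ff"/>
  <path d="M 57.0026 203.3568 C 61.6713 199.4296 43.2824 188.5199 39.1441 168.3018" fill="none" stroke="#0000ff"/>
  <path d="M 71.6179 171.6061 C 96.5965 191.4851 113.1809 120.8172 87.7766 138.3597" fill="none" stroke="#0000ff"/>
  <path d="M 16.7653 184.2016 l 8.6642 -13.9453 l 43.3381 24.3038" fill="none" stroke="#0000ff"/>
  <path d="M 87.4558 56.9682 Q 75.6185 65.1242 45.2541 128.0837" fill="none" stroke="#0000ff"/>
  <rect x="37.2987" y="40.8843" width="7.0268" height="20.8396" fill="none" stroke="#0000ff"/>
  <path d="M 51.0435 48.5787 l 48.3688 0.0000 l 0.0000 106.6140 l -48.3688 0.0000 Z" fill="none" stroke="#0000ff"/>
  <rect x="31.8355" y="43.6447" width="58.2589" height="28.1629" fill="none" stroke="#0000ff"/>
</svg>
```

; Generated by LaserGRBL
G21
G90
G00 X126.7709 Y134.7106
M4 S250
G01 X122.1288 Y158.0480 F3259
G01 X108.9092 Y177.8324
G01 X89.1248 Y191.0520
G01 X65.7874 Y195.6941
G01 X42.4500 Y191.0520
G01 X22.6656 Y177.8324
G01 X9.4460 Y158.0480
G01 X4.8039 Y134.7106
G01 X9.4460 Y111.3732
G01 X22.6656 Y91.5888
G01 X42.4500 Y78.3692
G01 X65.7874 Y73.7271
G01 X89.1248 Y78.3692
G01 X108.9092 Y91.5888
G01 X122.1288 Y111.3732
G01 X126.7709 Y134.7106
M5
G00 X57.0026 Y14.7455
M4 S250
G01 X57.7454 Y16.5500 F3259
G01 X56.7638 Y19.0365
G01 X54.4949 Y22.2320
G01 X51.3760 Y26.1639
G01 X47.8442 Y30.8595
G01 X44.3369 Y36.3459
G01 X41.2911 Y42.6505
G01 X39.1441 Y49.8005
M5
G00 X71.6179 Y46.4962
M4 S250
G01 X80.5258 Y42.9368 F3259
G01 X88.2530 Y45.7714
G01 X94.4059 Y52.9051
G01 X98.5908 Y62.2432
G01 X100.4140 Y71.6908
G01 X99.4819 Y79.1531
G01 X95.4006 Y82.5353
G01 X87.7766 Y79.7426
M5
G00 X16.7653 Y33.9007
M4 S250
G01 X25.4295 Y47.8460 F3259
G01 X68.7676 Y23.5422
M5
G00 X87.4558 Y161.1341
M4 S250
G01 X84.2070 Y158.2388 F3259
G01 X80.3792 Y153.6309
G01 X75.9725 Y147.3104
G01 X70.9867 Y139.2772
G01 X65.4220 Y129.5315
G01 X59.2784 Y118.0731
G01 X52.5557 Y104.9022
G01 X45.2541 Y90.0186
M5
G00 X37.2987 Y177.2180
M4 S250
G01 X44.3255 Y177.2180 F3259
G01 X44.3255 Y156.3784
G01 X37.2987 Y156.3784
G01 X37.2987 Y177.2180
M5
G00 X51.0435 Y169.5236
M4 S250
G01 X99.4123 Y169.5236 F3259
G01 X99.4123 Y62.9096
G01 X51.0435 Y62.9096
G01 X51.0435 Y169.5236
M5
G00 X31.8355 Y174.4576
M4 S250
G01 X90.0944 Y174.4576 F3259
G01 X90.0944 Y146.2947
G01 X31.8355 Y146.2947
G01 X31.8355 Y174.4576
M5

1 u = 1 mm; y_m = 218.1023 − y.

[1] `<circle>` circle, #0000ff→engrave S250 F3259: (126.7709,134.7106) → (122.1288,158.0480) → (108.9092,177.8324) → (89.1248,191.0520) → (65.7874,195.6941) → (42.4500,191.0520) → (22.6656,177.8324) → (9.4460,158.0480) → (4.8039,134.7106) → (9.4460,111.3732) → (22.6656,91.5888) → (42.4500,78.3692) → (65.7874,73.7271) → (89.1248,78.3692) → (108.9092,91.5888) → (122.1288,111.3732) → (126.7709,134.7106) (closed)

[2] `<path>` cubic bezier, #0000ff→engrave S250 F3259: (57.0026,14.7455) → (57.7454,16.5500) → (56.7638,19.0365) → (54.4949,22.2320) → (51.3760,26.1639) → (47.8442,30.8595) → (44.3369,36.3459) → (41.2911,42.6505) → (39.1441,49.8005)

[3] `<path>` cubic bezier, #0000ff→engrave S250 F3259: (71.6179,46.4962) → (80.5258,42.9368) → (88.2530,45.7714) → (94.4059,52.9051) → (98.5908,62.2432) → (100.4140,71.6908) → (99.4819,79.1531) → (95.4006,82.5353) → (87.7766,79.7426)

[4] `<path>` open polyline, #0000ff→engrave S250 F3259: (16.7653,33.9007) → (25.4295,47.8460) → (68.7676,23.5422)

[5] `<path>` quadratic bezier, #0000ff→engrave S250 F3259: (87.4558,161.1341) → (84.2070,158.2388) → (80.3792,153.6309) → (75.9725,147.3104) → (70.9867,139.2772) → (65.4220,129.5315) → (59.2784,118.0731) → (52.5557,104.9022) → (45.2541,90.0186)

[6] `<rect>` rectangle, #0000ff→engrave S250 F3259: (37.2987,177.2180) → (44.3255,177.2180) → (44.3255,156.3784) → (37.2987,156.3784) → (37.2987,177.2180) (closed)

[7] `<path>` rectangle, #0000ff→engrave S250 F3259: (51.0435,169.5236) → (99.4123,169.5236) → (99.4123,62.9096) → (51.0435,62.9096) → (51.0435,169.5236) (closed)

[8] `<rect>` rectangle, #0000ff→engrave S250 F3259: (31.8355,174.4576) → (90.0944,174.4576) → (90.0944,146.2947) → (31.8355,146.2947) → (31.8355,174.4576) (closed)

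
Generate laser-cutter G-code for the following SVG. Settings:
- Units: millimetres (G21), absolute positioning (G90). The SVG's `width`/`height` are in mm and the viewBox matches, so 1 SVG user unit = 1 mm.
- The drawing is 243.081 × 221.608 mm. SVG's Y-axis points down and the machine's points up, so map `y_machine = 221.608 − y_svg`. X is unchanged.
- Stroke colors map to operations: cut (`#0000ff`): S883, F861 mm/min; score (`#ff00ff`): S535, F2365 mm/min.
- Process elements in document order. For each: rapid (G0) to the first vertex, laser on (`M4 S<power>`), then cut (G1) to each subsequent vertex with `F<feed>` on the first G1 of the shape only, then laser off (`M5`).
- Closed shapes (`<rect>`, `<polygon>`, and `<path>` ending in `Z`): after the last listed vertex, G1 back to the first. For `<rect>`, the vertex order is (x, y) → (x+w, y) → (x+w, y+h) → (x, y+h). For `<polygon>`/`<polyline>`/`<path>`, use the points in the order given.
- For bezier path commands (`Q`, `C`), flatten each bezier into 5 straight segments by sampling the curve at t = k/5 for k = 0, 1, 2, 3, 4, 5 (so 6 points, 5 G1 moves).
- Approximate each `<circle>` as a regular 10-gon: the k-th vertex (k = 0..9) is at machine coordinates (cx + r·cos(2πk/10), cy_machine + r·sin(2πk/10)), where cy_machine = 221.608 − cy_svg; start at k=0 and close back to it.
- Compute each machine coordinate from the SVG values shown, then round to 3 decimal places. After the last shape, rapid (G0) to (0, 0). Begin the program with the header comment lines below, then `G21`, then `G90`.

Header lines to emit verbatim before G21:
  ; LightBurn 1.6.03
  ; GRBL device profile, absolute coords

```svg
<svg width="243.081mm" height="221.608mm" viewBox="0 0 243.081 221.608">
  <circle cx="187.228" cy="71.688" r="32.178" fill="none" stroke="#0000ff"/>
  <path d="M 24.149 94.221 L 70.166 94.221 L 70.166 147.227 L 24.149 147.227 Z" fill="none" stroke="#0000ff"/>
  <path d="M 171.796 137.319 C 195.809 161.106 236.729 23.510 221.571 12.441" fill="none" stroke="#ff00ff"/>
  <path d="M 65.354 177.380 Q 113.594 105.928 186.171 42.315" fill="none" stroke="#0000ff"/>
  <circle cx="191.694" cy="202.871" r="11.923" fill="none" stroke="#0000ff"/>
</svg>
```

; LightBurn 1.6.03
; GRBL device profile, absolute coords
G21
G90
G0 X219.406 Y149.920
M4 S883
G1 X213.261 Y168.834 F861
G1 X197.172 Y180.523
G1 X177.284 Y180.523
G1 X161.195 Y168.834
G1 X155.050 Y149.920
G1 X161.195 Y131.006
G1 X177.284 Y119.317
G1 X197.172 Y119.317
G1 X213.261 Y131.006
G1 X219.406 Y149.920
M5
G0 X24.149 Y127.387
M4 S883
G1 X70.166 Y127.387 F861
G1 X70.166 Y74.381
G1 X24.149 Y74.381
G1 X24.149 Y127.387
M5
G0 X171.796 Y84.289
M4 S535
G1 X187.649 Y87.079 F2365
G1 X204.056 Y114.782
G1 X217.514 Y153.577
G1 X224.520 Y189.646
G1 X221.571 Y209.167
M5
G0 X65.354 Y44.228
M4 S883
G1 X85.623 Y72.495 F861
G1 X107.840 Y100.135
G1 X132.003 Y127.148
G1 X158.114 Y153.534
G1 X186.171 Y179.293
M5
G0 X203.617 Y18.737
M4 S883
G1 X201.340 Y25.745 F861
G1 X195.378 Y30.076
G1 X188.010 Y30.076
G1 X182.048 Y25.745
G1 X179.771 Y18.737
G1 X182.048 Y11.729
G1 X188.010 Y7.398
G1 X195.378 Y7.398
G1 X201.340 Y11.729
G1 X203.617 Y18.737
M5
G0 X0.000 Y0.000

Since the viewBox matches the mm dimensions, user units are millimetres directly. The only transform is the Y-flip y_m = 221.608 − y_svg.

Shape 1 is a circle drawn with `<circle>`. Its stroke #0000ff means cut at S883, F861. After flipping Y the toolpath is (219.406,149.920) → (213.261,168.834) → (197.172,180.523) → (177.284,180.523) → (161.195,168.834) → (155.050,149.920) → (161.195,131.006) → (177.284,119.317) → (197.172,119.317) → (213.261,131.006) → (219.406,149.920), returning to the start.

Shape 2 is a rectangle drawn with `<path>`. Its stroke #0000ff means cut at S883, F861. After flipping Y the toolpath is (24.149,127.387) → (70.166,127.387) → (70.166,74.381) → (24.149,74.381) → (24.149,127.387), returning to the start.

Shape 3 is a cubic bezier drawn with `<path>`. Its stroke #ff00ff means score at S535, F2365. After flipping Y the toolpath is (171.796,84.289) → (187.649,87.079) → (204.056,114.782) → (217.514,153.577) → (224.520,189.646) → (221.571,209.167).

Shape 4 is a quadratic bezier drawn with `<path>`. Its stroke #0000ff means cut at S883, F861. After flipping Y the toolpath is (65.354,44.228) → (85.623,72.495) → (107.840,100.135) → (132.003,127.148) → (158.114,153.534) → (186.171,179.293).

Shape 5 is a circle drawn with `<circle>`. Its stroke #0000ff means cut at S883, F861. After flipping Y the toolpath is (203.617,18.737) → (201.340,25.745) → (195.378,30.076) → (188.010,30.076) → (182.048,25.745) → (179.771,18.737) → (182.048,11.729) → (188.010,7.398) → (195.378,7.398) → (201.340,11.729) → (203.617,18.737), returning to the start.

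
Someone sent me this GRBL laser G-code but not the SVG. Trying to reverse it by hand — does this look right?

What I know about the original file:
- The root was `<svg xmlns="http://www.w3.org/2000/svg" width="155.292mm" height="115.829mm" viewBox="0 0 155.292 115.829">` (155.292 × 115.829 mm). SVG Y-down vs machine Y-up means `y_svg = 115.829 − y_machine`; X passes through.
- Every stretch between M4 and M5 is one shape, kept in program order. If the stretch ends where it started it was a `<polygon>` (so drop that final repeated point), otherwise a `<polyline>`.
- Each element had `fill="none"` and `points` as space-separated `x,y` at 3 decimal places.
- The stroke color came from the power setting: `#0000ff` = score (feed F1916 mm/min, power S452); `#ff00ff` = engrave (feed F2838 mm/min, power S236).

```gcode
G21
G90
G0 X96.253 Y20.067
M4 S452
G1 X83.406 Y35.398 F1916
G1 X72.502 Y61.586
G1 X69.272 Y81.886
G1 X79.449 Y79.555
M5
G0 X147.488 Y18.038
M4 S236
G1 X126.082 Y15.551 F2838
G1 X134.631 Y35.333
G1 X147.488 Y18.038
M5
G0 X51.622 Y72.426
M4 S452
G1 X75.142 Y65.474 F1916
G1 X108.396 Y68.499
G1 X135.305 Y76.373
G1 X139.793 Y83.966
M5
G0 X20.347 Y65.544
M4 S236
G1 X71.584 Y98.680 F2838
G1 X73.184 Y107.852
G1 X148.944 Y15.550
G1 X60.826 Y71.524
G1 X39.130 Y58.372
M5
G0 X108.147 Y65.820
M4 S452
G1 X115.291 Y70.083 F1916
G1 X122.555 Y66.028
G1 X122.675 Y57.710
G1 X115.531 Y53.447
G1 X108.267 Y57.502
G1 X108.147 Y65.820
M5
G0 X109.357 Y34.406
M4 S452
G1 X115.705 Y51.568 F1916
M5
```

<svg xmlns="http://www.w3.org/2000/svg" width="155.292mm" height="115.829mm" viewBox="0 0 155.292 115.829">
  <polyline points="96.253,95.762 83.406,80.431 72.502,54.243 69.272,33.943 79.449,36.274" fill="none" stroke="#0000ff"/>
  <polygon points="147.488,97.791 126.082,100.278 134.631,80.496" fill="none" stroke="#ff00ff"/>
  <polyline points="51.622,43.403 75.142,50.355 108.396,47.330 135.305,39.456 139.793,31.863" fill="none" stroke="#0000ff"/>
  <polyline points="20.347,50.285 71.584,17.149 73.184,7.977 148.944,100.279 60.826,44.305 39.130,57.457" fill="none" stroke="#ff00ff"/>
  <polygon points="108.147,50.009 115.291,45.746 122.555,49.801 122.675,58.119 115.531,62.382 108.267,58.327" fill="none" stroke="#0000ff"/>
  <polyline points="109.357,81.423 115.705,64.261" fill="none" stroke="#0000ff"/>
</svg>

Machine Y-up, SVG Y-down with viewBox height 115.829, so y_svg = 115.829 − y_machine; X carries over.

Run 1: S452 ⇒ score layer `#0000ff`. The run is open, so emit a `<polyline>` with points (Y-flipped): 96.253,95.762 83.406,80.431 72.502,54.243 69.272,33.943 79.449,36.274.

Run 2: power S236 maps to stroke `#ff00ff` (engrave). The run returns to its start, so emit a `<polygon>` with points (Y-flipped): 147.488,97.791 126.082,100.278 134.631,80.496.

Run 3: the run's S452 means `#0000ff` (score). The run is open, so emit a `<polyline>` with points (Y-flipped): 51.622,43.403 75.142,50.355 108.396,47.330 135.305,39.456 139.793,31.863.

Run 4: power S236 maps to stroke `#ff00ff` (engrave). The run is open, so emit a `<polyline>` with points (Y-flipped): 20.347,50.285 71.584,17.149 73.184,7.977 148.944,100.279 60.826,44.305 39.130,57.457.

Run 5: the run's S452 means `#0000ff` (score). The run returns to its start, so emit a `<polygon>` with points (Y-flipped): 108.147,50.009 115.291,45.746 122.555,49.801 122.675,58.119 115.531,62.382 108.267,58.327.

Run 6: power S452 maps to stroke `#0000ff` (score). The run is open, so emit a `<polyline>` with points (Y-flipped): 109.357,81.423 115.705,64.261.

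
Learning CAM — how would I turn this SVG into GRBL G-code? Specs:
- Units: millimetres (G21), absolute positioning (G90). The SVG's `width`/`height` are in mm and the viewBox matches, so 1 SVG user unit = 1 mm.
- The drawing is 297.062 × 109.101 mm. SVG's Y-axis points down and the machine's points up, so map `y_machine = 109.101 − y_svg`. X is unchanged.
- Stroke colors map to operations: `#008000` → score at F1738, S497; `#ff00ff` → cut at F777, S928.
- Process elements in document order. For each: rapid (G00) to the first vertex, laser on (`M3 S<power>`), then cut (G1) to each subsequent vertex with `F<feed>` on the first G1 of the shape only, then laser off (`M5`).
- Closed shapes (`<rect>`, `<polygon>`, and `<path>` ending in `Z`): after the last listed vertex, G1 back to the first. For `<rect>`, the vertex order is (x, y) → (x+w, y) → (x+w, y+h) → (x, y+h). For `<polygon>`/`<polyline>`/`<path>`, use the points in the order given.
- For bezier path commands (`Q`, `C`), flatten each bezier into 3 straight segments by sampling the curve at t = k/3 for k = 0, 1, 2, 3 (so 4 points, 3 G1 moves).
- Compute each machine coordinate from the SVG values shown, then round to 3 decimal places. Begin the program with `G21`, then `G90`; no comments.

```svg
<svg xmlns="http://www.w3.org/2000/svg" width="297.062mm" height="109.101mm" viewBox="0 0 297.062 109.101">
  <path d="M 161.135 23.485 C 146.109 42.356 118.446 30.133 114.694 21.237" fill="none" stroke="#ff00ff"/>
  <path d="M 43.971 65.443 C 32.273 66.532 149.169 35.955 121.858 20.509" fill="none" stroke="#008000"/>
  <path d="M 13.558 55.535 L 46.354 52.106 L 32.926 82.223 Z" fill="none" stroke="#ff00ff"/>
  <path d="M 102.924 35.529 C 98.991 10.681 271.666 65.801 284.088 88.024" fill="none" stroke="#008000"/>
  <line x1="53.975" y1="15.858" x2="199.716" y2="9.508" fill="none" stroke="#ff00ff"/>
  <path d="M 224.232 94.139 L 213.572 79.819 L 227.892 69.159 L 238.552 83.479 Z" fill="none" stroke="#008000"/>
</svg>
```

G21
G90
G00 X161.135 Y85.616
M3 S928
G1 X143.250 Y75.835 F777
G1 X125.063 Y79.134
G1 X114.694 Y87.864
M5
G00 X43.971 Y43.658
M3 S497
G1 X65.034 Y51.391 F1738
G1 X111.204 Y69.836
G1 X121.858 Y88.592
M5
G00 X13.558 Y53.566
M3 S928
G1 X46.354 Y56.995 F777
G1 X32.926 Y26.878
G1 X13.558 Y53.566
M5
G00 X102.924 Y73.572
M3 S497
G1 X145.384 Y75.944 F1738
G1 X230.725 Y50.085
G1 X284.088 Y21.077
M5
G00 X53.975 Y93.243
M3 S928
G1 X199.716 Y99.593 F777
M5
G00 X224.232 Y14.962
M3 S497
G1 X213.572 Y29.282 F1738
G1 X227.892 Y39.942
G1 X238.552 Y25.622
G1 X224.232 Y14.962
M5

1 u = 1 mm; y_m = 109.101 − y.

[1] `<path>` cubic bezier, #ff00ff→cut S928 F777: (161.135,85.616) → (143.250,75.835) → (125.063,79.134) → (114.694,87.864)

[2] `<path>` cubic bezier, #008000→score S497 F1738: (43.971,43.658) → (65.034,51.391) → (111.204,69.836) → (121.858,88.592)

[3] `<path>` regular polygon, #ff00ff→cut S928 F777: (13.558,53.566) → (46.354,56.995) → (32.926,26.878) → (13.558,53.566) (closed)

[4] `<path>` cubic bezier, #008000→score S497 F1738: (102.924,73.572) → (145.384,75.944) → (230.725,50.085) → (284.088,21.077)

[5] `<line>` line segment, #ff00ff→cut S928 F777: (53.975,93.243) → (199.716,99.593)

[6] `<path>` regular polygon, #008000→score S497 F1738: (224.232,14.962) → (213.572,29.282) → (227.892,39.942) → (238.552,25.622) → (224.232,14.962) (closed)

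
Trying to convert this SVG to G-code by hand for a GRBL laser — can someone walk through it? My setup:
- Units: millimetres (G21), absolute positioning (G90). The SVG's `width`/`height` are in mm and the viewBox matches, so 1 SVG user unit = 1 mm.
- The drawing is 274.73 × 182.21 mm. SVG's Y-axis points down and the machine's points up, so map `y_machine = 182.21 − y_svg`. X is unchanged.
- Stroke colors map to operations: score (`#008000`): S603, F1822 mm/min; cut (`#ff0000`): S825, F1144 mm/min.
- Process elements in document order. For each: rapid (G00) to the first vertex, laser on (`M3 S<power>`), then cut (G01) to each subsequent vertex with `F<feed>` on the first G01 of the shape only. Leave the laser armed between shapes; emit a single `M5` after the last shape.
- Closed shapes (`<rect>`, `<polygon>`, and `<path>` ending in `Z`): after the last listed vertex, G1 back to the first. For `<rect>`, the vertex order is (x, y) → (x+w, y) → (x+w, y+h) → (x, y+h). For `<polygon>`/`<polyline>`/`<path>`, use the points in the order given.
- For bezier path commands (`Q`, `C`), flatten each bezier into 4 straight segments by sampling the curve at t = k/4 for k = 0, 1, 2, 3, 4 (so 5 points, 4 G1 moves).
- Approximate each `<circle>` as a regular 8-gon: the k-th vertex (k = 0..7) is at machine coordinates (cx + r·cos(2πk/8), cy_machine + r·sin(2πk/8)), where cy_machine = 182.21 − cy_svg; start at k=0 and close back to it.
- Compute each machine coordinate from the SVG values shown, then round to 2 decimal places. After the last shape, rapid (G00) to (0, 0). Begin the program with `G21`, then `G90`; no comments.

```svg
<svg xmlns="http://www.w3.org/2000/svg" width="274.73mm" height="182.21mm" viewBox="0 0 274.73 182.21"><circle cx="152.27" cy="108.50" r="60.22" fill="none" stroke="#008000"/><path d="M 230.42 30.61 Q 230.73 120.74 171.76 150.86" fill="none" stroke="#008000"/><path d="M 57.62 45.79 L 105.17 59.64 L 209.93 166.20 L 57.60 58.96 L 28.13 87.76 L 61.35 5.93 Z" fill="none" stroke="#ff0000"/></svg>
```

G21
G90
G00 X212.49 Y73.71
M3 S603
G01 X194.85 Y116.29 F1822
G01 X152.27 Y133.93
G01 X109.69 Y116.29
G01 X92.05 Y73.71
G01 X109.69 Y31.13
G01 X152.27 Y13.49
G01 X194.85 Y31.13
G01 X212.49 Y73.71
G00 X230.42 Y151.60
M3 S603
G01 X226.87 Y110.29 F1822
G01 X215.91 Y76.47
G01 X197.54 Y50.16
G01 X171.76 Y31.35
G00 X57.62 Y136.42
M3 S825
G01 X105.17 Y122.57 F1144
G01 X209.93 Y16.01
G01 X57.60 Y123.25
G01 X28.13 Y94.45
G01 X61.35 Y176.28
G01 X57.62 Y136.42
M5
G00 X0.00 Y0.00

1 u = 1 mm; y_m = 182.21 − y.

[1] `<circle>` circle, #008000→score S603 F1822: (212.49,73.71) → (194.85,116.29) → (152.27,133.93) → (109.69,116.29) → (92.05,73.71) → (109.69,31.13) → (152.27,13.49) → (194.85,31.13) → (212.49,73.71) (closed)

[2] `<path>` quadratic bezier, #008000→score S603 F1822: (230.42,151.60) → (226.87,110.29) → (215.91,76.47) → (197.54,50.16) → (171.76,31.35)

[3] `<path>` closed polygon, #ff0000→cut S825 F1144: (57.62,136.42) → (105.17,122.57) → (209.93,16.01) → (57.60,123.25) → (28.13,94.45) → (61.35,176.28) → (57.62,136.42) (closed)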